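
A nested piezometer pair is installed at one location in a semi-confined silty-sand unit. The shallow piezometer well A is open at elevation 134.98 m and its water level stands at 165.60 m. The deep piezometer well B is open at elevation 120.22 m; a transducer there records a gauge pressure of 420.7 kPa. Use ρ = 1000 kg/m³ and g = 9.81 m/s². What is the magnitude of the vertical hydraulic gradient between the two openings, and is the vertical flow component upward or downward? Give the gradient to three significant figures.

|i_v| ≈ 0.169; vertical flow is downward

Total head at well A: h = 165.60 m (water level in the standpipe).
Pressure head at well B: ψ = P/(ρg) = 420.7×1000 / (1000 × 9.81) = 42.88 m.
Total head at well B: h = z + ψ = 120.22 + 42.88 = 163.10 m.
Δh = h(well A) − h(well B) = 165.60 − 163.10 = 2.50 m.
Vertical separation Δz = 134.98 − 120.22 = 14.76 m.
|i_v| = |Δh| / Δz = 2.50 / 14.76 = 0.169.
Head is higher in the shallow piezometer, so vertical flow is downward (recharge condition).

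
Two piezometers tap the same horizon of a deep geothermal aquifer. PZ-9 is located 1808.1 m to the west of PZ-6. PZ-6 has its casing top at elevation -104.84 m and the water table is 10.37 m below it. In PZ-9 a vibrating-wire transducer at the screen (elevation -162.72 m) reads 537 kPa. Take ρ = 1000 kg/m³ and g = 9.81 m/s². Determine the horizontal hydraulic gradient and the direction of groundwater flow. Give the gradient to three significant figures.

i ≈ 0.00400; groundwater flows toward the east

Total head at PZ-6: h = -104.84 − 10.37 = -115.21 m.
Pressure head at PZ-9: ψ = P/(ρg) = 537×1000 / (1000 × 9.81) = 54.74 m.
Total head at PZ-9: h = z + ψ = -162.72 + 54.74 = -107.98 m.
Head difference: h(PZ-6) − h(PZ-9) = -115.21 − (-107.98) = -7.23 m.
Hydraulic gradient: i = |Δh| / L = 7.23 / 1808.1 = 0.00400.
Flow is from higher to lower head: from PZ-9 toward PZ-6, i.e. toward the east.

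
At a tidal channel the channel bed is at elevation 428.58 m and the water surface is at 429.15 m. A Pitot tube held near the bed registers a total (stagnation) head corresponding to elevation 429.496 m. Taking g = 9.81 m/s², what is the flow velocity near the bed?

v ≈ 2.61 m/s

Near the bed, under hydrostatic conditions, the piezometric head (z + ψ) equals the free-surface elevation, 429.15 m.
Velocity head = total − piezometric = 429.496 − 429.15 = 0.346 m.
v = √(2g·h_v) = √(2 × 9.81 × 0.346) = 2.61 m/s.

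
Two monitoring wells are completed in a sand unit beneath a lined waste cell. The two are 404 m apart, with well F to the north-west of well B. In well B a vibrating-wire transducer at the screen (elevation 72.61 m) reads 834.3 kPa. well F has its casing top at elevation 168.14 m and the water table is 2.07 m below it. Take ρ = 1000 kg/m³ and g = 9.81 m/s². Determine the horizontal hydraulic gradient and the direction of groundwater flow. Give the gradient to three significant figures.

i ≈ 0.0208; groundwater flows toward the south-east

Pressure head at well B: ψ = P/(ρg) = 834.3×1000 / (1000 × 9.81) = 85.05 m.
Total head at well B: h = z + ψ = 72.61 + 85.05 = 157.66 m.
Total head at well F: h = 168.14 − 2.07 = 166.07 m.
Head difference: h(well B) − h(well F) = 157.66 − 166.07 = -8.41 m.
Hydraulic gradient: i = |Δh| / L = 8.41 / 404 = 0.0208.
Flow is from higher to lower head: from well F toward well B, i.e. toward the south-east.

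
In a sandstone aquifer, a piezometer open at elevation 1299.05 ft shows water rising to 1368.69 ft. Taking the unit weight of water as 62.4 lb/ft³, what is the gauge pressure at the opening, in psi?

P ≈ 30.2 psi

Pressure head ψ = h − z = 1368.69 − 1299.05 = 69.64 ft.
P = γ·ψ / 144 = 62.4 × 69.64 / 144 = 30.2 psi.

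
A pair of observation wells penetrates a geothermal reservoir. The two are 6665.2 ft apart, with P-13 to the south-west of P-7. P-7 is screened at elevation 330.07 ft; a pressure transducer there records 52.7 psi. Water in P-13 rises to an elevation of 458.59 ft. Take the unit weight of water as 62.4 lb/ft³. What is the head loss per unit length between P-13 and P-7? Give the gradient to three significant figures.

i ≈ 0.00104 ft/ft

Pressure head at P-7: ψ = 144·P/γ = 144 × 52.7 / 62.4 = 121.62 ft.
Total head at P-7: h = z + ψ = 330.07 + 121.62 = 451.69 ft.
Total head at P-13: h = 458.59 ft (water level in the piezometer is the total head).
Head difference: h(P-7) − h(P-13) = 451.69 − 458.59 = -6.90 ft.
Hydraulic gradient: i = |Δh| / L = 6.90 / 6665.2 = 0.00104.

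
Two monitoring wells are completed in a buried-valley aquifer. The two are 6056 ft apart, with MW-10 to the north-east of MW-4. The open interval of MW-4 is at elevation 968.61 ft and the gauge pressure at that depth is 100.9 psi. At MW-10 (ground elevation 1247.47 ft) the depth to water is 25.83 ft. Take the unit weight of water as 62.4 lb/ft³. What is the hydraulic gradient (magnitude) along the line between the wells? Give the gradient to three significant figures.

Pressure head at MW-4: ψ = 144·P/γ = 144 × 100.9 / 62.4 = 232.85 ft.
Total head at MW-4: h = z + ψ = 968.61 + 232.85 = 1201.46 ft.
Total head at MW-10: h = 1247.47 − 25.83 = 1221.64 ft.
Head difference: h(MW-4) − h(MW-10) = 1201.46 − 1221.64 = -20.18 ft.
Hydraulic gradient: i = |Δh| / L = 20.18 / 6056 = 0.00333.

i ≈ 0.00333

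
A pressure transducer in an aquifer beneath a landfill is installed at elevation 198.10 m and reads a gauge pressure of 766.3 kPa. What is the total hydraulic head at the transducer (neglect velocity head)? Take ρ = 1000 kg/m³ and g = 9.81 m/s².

h ≈ 276.21 m

ψ = P/(ρg) = 766.3×1000 / (1000 × 9.81) = 78.11 m.
h = z + ψ = 198.10 + 78.11 = 276.21 m.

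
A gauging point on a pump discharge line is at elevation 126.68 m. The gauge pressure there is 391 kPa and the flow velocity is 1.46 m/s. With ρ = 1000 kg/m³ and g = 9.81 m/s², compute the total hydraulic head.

h ≈ 166.65 m

Pressure head ψ = P/(ρg) = 391×1000 / (1000 × 9.81) = 39.86 m.
Velocity head = v²/(2g) = 1.46² / (2 × 9.81) = 0.109 m.
h = z + ψ + v²/(2g) = 126.68 + 39.86 + 0.109 = 166.65 m.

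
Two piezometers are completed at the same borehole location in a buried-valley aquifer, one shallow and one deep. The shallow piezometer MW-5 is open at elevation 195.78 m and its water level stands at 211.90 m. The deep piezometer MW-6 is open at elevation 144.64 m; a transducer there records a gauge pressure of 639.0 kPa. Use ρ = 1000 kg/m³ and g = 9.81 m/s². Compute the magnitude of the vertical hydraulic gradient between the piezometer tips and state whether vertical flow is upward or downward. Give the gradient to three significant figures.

Total head at MW-5: h = 211.90 m (water level in the standpipe).
Pressure head at MW-6: ψ = P/(ρg) = 639.0×1000 / (1000 × 9.81) = 65.14 m.
Total head at MW-6: h = z + ψ = 144.64 + 65.14 = 209.78 m.
Δh = h(MW-5) − h(MW-6) = 211.90 − 209.78 = 2.12 m.
Vertical separation Δz = 195.78 − 144.64 = 51.14 m.
|i_v| = |Δh| / Δz = 2.12 / 51.14 = 0.0415.
Head is higher in the shallow piezometer, so vertical flow is downward (recharge condition).

|i_v| ≈ 0.0415; vertical flow is downward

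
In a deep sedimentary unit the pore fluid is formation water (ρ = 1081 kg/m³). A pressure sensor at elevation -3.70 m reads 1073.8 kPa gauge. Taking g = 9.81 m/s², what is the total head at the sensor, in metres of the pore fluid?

ψ = P/(ρg) = 1073.8×1000 / (1081 × 9.81) = 101.26 m.
h = z + ψ = -3.70 + 101.26 = 97.56 m.

h ≈ 97.56 m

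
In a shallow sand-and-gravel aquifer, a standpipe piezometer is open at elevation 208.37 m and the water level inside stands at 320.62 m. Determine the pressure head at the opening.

Total head h = 320.62 m (the water-surface elevation in the piezometer).
Pressure head ψ = h − z = 320.62 − 208.37 = 112.25 m.

ψ ≈ 112.25 m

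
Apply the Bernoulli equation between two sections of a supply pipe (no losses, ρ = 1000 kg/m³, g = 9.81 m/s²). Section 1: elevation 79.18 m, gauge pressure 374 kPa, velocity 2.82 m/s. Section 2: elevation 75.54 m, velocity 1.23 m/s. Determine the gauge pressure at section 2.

Pressure head at 1: ψ₁ = P₁/(ρg) = 374×1000 / (1000 × 9.81) = 38.12 m.
Velocity heads: v₁²/2g = 2.82²/19.62 = 0.405 m; v₂²/2g = 1.23²/19.62 = 0.077 m.
Total head H = z₁ + ψ₁ + v₁²/2g = 79.18 + 38.12 + 0.405 = 117.71 m.
ψ₂ = H − z₂ − v₂²/2g = 117.71 − 75.54 − 0.077 = 42.09 m.
P₂ = ρgψ₂ = 1000 × 9.81 × 42.09 ≈ 413 kPa.

P₂ ≈ 413 kPa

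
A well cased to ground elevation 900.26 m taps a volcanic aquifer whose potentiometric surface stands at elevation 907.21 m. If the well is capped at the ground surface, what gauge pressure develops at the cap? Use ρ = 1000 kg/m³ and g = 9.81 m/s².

Head above the cap: Δh = 907.21 − 900.26 = 6.95 m.
P = ρgΔh = 1000 × 9.81 × 6.95 = 68180 Pa ≈ 68.2 kPa.

P ≈ 68.2 kPa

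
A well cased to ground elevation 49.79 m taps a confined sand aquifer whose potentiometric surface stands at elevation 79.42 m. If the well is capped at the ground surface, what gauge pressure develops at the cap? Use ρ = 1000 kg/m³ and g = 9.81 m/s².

Head above the cap: Δh = 79.42 − 49.79 = 29.63 m.
P = ρgΔh = 1000 × 9.81 × 29.63 = 290670 Pa ≈ 291 kPa.

P ≈ 291 kPa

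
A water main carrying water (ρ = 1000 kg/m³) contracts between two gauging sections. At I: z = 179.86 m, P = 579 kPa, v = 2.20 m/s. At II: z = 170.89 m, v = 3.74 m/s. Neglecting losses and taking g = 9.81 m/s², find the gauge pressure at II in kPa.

Pressure head at I: ψ₁ = P₁/(ρg) = 579×1000 / (1000 × 9.81) = 59.02 m.
Velocity heads: v₁²/2g = 2.20²/19.62 = 0.247 m; v₂²/2g = 3.74²/19.62 = 0.713 m.
Total head H = z₁ + ψ₁ + v₁²/2g = 179.86 + 59.02 + 0.247 = 239.13 m.
ψ₂ = H − z₂ − v₂²/2g = 239.13 − 170.89 − 0.713 = 67.53 m.
P₂ = ρgψ₂ = 1000 × 9.81 × 67.53 ≈ 662 kPa.

P₂ ≈ 662 kPa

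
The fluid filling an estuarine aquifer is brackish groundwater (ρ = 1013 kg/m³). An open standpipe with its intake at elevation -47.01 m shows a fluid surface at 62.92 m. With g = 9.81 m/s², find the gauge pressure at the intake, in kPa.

Pressure head ψ = h − z = 62.92 − (-47.01) = 109.93 m.
P = ρgψ = 1013 × 9.81 × 109.93 = 1092433 Pa ≈ 1090 kPa.

P ≈ 1090 kPa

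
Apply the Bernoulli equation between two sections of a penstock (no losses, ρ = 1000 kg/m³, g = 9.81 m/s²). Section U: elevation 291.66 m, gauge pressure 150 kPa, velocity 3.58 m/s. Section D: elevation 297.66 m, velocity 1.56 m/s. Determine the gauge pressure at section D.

P₂ ≈ 96.3 kPa

Pressure head at U: ψ₁ = P₁/(ρg) = 150×1000 / (1000 × 9.81) = 15.29 m.
Velocity heads: v₁²/2g = 3.58²/19.62 = 0.653 m; v₂²/2g = 1.56²/19.62 = 0.124 m.
Total head H = z₁ + ψ₁ + v₁²/2g = 291.66 + 15.29 + 0.653 = 307.60 m.
ψ₂ = H − z₂ − v₂²/2g = 307.60 − 297.66 − 0.124 = 9.82 m.
P₂ = ρgψ₂ = 1000 × 9.81 × 9.82 ≈ 96.3 kPa.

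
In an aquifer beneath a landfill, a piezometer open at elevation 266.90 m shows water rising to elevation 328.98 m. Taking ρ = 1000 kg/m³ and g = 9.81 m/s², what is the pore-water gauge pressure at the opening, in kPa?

P ≈ 609 kPa

Pressure head ψ = h − z = 328.98 − 266.90 = 62.08 m.
P = ρgψ = 1000 × 9.81 × 62.08 = 609005 Pa ≈ 609 kPa.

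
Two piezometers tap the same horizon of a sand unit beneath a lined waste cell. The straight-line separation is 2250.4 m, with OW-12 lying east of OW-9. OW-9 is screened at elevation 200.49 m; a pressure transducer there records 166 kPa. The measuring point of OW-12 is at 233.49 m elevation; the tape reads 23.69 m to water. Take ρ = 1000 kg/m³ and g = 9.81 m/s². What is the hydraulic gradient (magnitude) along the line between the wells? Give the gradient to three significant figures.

Pressure head at OW-9: ψ = P/(ρg) = 166×1000 / (1000 × 9.81) = 16.92 m.
Total head at OW-9: h = z + ψ = 200.49 + 16.92 = 217.41 m.
Total head at OW-12: h = 233.49 − 23.69 = 209.80 m.
Head difference: h(OW-9) − h(OW-12) = 217.41 − 209.80 = 7.61 m.
Hydraulic gradient: i = |Δh| / L = 7.61 / 2250.4 = 0.00338.

i ≈ 0.00338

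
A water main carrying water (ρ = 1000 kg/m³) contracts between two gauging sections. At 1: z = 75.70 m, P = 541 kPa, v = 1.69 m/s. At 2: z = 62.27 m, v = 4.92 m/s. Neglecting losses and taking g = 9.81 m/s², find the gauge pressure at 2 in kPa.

Pressure head at 1: ψ₁ = P₁/(ρg) = 541×1000 / (1000 × 9.81) = 55.15 m.
Velocity heads: v₁²/2g = 1.69²/19.62 = 0.146 m; v₂²/2g = 4.92²/19.62 = 1.234 m.
Total head H = z₁ + ψ₁ + v₁²/2g = 75.70 + 55.15 + 0.146 = 131.00 m.
ψ₂ = H − z₂ − v₂²/2g = 131.00 − 62.27 − 1.234 = 67.50 m.
P₂ = ρgψ₂ = 1000 × 9.81 × 67.50 ≈ 662 kPa.

P₂ ≈ 662 kPa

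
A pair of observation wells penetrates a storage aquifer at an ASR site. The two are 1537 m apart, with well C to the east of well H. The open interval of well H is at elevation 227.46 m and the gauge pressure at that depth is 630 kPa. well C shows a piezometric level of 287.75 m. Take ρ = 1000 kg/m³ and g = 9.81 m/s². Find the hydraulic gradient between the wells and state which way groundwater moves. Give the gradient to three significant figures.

Pressure head at well H: ψ = P/(ρg) = 630×1000 / (1000 × 9.81) = 64.22 m.
Total head at well H: h = z + ψ = 227.46 + 64.22 = 291.68 m.
Total head at well C: h = 287.75 m (water level in the piezometer is the total head).
Head difference: h(well H) − h(well C) = 291.68 − 287.75 = 3.93 m.
Hydraulic gradient: i = |Δh| / L = 3.93 / 1537 = 0.00256.
Flow is from higher to lower head: from well H toward well C, i.e. toward the east.

i ≈ 0.00256; groundwater flows toward the east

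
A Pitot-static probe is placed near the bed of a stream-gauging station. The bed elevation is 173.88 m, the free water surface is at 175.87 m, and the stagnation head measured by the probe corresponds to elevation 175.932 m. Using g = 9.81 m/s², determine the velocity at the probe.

Near the bed, under hydrostatic conditions, the piezometric head (z + ψ) equals the free-surface elevation, 175.87 m.
Velocity head = total − piezometric = 175.932 − 175.87 = 0.062 m.
v = √(2g·h_v) = √(2 × 9.81 × 0.062) = 1.10 m/s.

v ≈ 1.10 m/s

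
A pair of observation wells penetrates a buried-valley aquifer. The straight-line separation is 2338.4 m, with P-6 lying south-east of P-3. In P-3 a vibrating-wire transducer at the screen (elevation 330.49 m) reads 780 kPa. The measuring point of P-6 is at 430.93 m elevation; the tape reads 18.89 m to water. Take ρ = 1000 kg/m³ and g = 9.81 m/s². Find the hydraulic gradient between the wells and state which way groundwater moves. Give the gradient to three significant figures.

Pressure head at P-3: ψ = P/(ρg) = 780×1000 / (1000 × 9.81) = 79.51 m.
Total head at P-3: h = z + ψ = 330.49 + 79.51 = 410.00 m.
Total head at P-6: h = 430.93 − 18.89 = 412.04 m.
Head difference: h(P-3) − h(P-6) = 410.00 − 412.04 = -2.04 m.
Hydraulic gradient: i = |Δh| / L = 2.04 / 2338.4 = 0.000872.
Flow is from higher to lower head: from P-6 toward P-3, i.e. toward the north-west.

i ≈ 0.000872; groundwater flows toward the north-west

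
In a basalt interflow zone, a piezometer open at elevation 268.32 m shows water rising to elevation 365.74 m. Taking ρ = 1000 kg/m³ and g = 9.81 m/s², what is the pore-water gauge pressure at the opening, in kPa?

Pressure head ψ = h − z = 365.74 − 268.32 = 97.42 m.
P = ρgψ = 1000 × 9.81 × 97.42 = 955690 Pa ≈ 956 kPa.

P ≈ 956 kPa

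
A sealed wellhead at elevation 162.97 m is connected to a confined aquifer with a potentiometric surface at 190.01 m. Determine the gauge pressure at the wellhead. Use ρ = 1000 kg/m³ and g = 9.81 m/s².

P ≈ 265 kPa

Head above the cap: Δh = 190.01 − 162.97 = 27.04 m.
P = ρgΔh = 1000 × 9.81 × 27.04 = 265262 Pa ≈ 265 kPa.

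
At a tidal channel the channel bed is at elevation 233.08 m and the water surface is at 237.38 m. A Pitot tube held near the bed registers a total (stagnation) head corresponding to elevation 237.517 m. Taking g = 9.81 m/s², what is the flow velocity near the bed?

Near the bed, under hydrostatic conditions, the piezometric head (z + ψ) equals the free-surface elevation, 237.38 m.
Velocity head = total − piezometric = 237.517 − 237.38 = 0.137 m.
v = √(2g·h_v) = √(2 × 9.81 × 0.137) = 1.64 m/s.

v ≈ 1.64 m/s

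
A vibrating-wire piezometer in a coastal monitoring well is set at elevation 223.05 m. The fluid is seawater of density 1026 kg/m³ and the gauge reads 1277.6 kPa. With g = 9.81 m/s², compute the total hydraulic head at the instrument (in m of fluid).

ψ = P/(ρg) = 1277.6×1000 / (1026 × 9.81) = 126.93 m.
h = z + ψ = 223.05 + 126.93 = 349.98 m.

h ≈ 349.98 m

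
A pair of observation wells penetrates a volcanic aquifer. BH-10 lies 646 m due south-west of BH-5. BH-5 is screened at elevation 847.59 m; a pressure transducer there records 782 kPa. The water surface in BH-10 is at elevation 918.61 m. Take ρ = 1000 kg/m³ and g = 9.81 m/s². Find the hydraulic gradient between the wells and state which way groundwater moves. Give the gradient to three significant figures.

Pressure head at BH-5: ψ = P/(ρg) = 782×1000 / (1000 × 9.81) = 79.71 m.
Total head at BH-5: h = z + ψ = 847.59 + 79.71 = 927.30 m.
Total head at BH-10: h = 918.61 m (water level in the piezometer is the total head).
Head difference: h(BH-5) − h(BH-10) = 927.30 − 918.61 = 8.69 m.
Hydraulic gradient: i = |Δh| / L = 8.69 / 646 = 0.0135.
Flow is from higher to lower head: from BH-5 toward BH-10, i.e. toward the south-west.

i ≈ 0.0135; groundwater flows toward the south-west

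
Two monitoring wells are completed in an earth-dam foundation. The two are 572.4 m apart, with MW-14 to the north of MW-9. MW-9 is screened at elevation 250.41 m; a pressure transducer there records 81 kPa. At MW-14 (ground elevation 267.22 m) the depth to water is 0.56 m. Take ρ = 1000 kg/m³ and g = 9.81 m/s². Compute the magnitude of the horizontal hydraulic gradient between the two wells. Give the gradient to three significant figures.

Pressure head at MW-9: ψ = P/(ρg) = 81×1000 / (1000 × 9.81) = 8.26 m.
Total head at MW-9: h = z + ψ = 250.41 + 8.26 = 258.67 m.
Total head at MW-14: h = 267.22 − 0.56 = 266.66 m.
Head difference: h(MW-9) − h(MW-14) = 258.67 − 266.66 = -7.99 m.
Hydraulic gradient: i = |Δh| / L = 7.99 / 572.4 = 0.0140.

i ≈ 0.0140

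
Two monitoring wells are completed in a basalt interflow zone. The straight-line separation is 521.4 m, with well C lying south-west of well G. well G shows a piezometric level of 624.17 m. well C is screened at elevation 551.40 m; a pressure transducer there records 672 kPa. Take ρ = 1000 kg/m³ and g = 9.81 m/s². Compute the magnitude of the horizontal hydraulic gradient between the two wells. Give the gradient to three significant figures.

Total head at well G: h = 624.17 m (water level in the piezometer is the total head).
Pressure head at well C: ψ = P/(ρg) = 672×1000 / (1000 × 9.81) = 68.50 m.
Total head at well C: h = z + ψ = 551.40 + 68.50 = 619.90 m.
Head difference: h(well G) − h(well C) = 624.17 − 619.90 = 4.27 m.
Hydraulic gradient: i = |Δh| / L = 4.27 / 521.4 = 0.00819.

i ≈ 0.00819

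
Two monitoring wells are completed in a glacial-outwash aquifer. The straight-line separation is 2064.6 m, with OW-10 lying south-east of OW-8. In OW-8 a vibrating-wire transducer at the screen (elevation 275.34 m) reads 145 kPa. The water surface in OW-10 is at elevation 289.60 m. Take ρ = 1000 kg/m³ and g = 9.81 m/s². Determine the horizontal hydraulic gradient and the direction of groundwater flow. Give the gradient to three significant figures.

i ≈ 0.000252; groundwater flows toward the south-east

Pressure head at OW-8: ψ = P/(ρg) = 145×1000 / (1000 × 9.81) = 14.78 m.
Total head at OW-8: h = z + ψ = 275.34 + 14.78 = 290.12 m.
Total head at OW-10: h = 289.60 m (water level in the piezometer is the total head).
Head difference: h(OW-8) − h(OW-10) = 290.12 − 289.60 = 0.52 m.
Hydraulic gradient: i = |Δh| / L = 0.52 / 2064.6 = 0.000252.
Flow is from higher to lower head: from OW-8 toward OW-10, i.e. toward the south-east.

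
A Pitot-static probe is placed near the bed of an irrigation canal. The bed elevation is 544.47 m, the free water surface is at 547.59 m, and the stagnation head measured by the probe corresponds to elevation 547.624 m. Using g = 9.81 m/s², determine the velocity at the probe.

Near the bed, under hydrostatic conditions, the piezometric head (z + ψ) equals the free-surface elevation, 547.59 m.
Velocity head = total − piezometric = 547.624 − 547.59 = 0.034 m.
v = √(2g·h_v) = √(2 × 9.81 × 0.034) = 0.817 m/s.

v ≈ 0.817 m/s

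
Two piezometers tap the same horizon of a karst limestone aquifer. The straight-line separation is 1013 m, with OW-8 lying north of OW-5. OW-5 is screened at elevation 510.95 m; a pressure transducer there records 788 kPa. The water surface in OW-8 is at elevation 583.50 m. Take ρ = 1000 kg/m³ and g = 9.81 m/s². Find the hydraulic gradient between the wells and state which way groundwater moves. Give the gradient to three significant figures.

Pressure head at OW-5: ψ = P/(ρg) = 788×1000 / (1000 × 9.81) = 80.33 m.
Total head at OW-5: h = z + ψ = 510.95 + 80.33 = 591.28 m.
Total head at OW-8: h = 583.50 m (water level in the piezometer is the total head).
Head difference: h(OW-5) − h(OW-8) = 591.28 − 583.50 = 7.78 m.
Hydraulic gradient: i = |Δh| / L = 7.78 / 1013 = 0.00768.
Flow is from higher to lower head: from OW-5 toward OW-8, i.e. toward the north.

i ≈ 0.00768; groundwater flows toward the north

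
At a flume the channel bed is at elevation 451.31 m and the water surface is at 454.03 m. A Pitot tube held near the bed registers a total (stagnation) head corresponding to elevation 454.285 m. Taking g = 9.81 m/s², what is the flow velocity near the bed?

Near the bed, under hydrostatic conditions, the piezometric head (z + ψ) equals the free-surface elevation, 454.03 m.
Velocity head = total − piezometric = 454.285 − 454.03 = 0.255 m.
v = √(2g·h_v) = √(2 × 9.81 × 0.255) = 2.24 m/s.

v ≈ 2.24 m/s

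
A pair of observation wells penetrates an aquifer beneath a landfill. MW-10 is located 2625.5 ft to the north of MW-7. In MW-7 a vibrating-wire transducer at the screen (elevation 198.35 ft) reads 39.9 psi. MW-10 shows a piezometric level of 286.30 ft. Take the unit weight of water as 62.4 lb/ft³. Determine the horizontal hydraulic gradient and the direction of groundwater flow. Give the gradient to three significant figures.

Pressure head at MW-7: ψ = 144·P/γ = 144 × 39.9 / 62.4 = 92.08 ft.
Total head at MW-7: h = z + ψ = 198.35 + 92.08 = 290.43 ft.
Total head at MW-10: h = 286.30 ft (water level in the piezometer is the total head).
Head difference: h(MW-7) − h(MW-10) = 290.43 − 286.30 = 4.13 ft.
Hydraulic gradient: i = |Δh| / L = 4.13 / 2625.5 = 0.00157.
Flow is from higher to lower head: from MW-7 toward MW-10, i.e. toward the north.

i ≈ 0.00157; groundwater flows toward the north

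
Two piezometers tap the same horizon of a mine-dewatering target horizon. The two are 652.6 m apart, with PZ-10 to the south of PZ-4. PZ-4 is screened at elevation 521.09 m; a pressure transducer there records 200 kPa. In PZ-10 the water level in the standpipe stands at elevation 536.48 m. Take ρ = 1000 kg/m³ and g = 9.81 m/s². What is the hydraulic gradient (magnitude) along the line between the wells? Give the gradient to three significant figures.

Pressure head at PZ-4: ψ = P/(ρg) = 200×1000 / (1000 × 9.81) = 20.39 m.
Total head at PZ-4: h = z + ψ = 521.09 + 20.39 = 541.48 m.
Total head at PZ-10: h = 536.48 m (water level in the piezometer is the total head).
Head difference: h(PZ-4) − h(PZ-10) = 541.48 − 536.48 = 5.00 m.
Hydraulic gradient: i = |Δh| / L = 5.00 / 652.6 = 0.00766.

i ≈ 0.00766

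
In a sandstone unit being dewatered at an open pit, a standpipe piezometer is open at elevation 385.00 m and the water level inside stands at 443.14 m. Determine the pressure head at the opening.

Total head h = 443.14 m (the water-surface elevation in the piezometer).
Pressure head ψ = h − z = 443.14 − 385.00 = 58.14 m.

ψ ≈ 58.14 m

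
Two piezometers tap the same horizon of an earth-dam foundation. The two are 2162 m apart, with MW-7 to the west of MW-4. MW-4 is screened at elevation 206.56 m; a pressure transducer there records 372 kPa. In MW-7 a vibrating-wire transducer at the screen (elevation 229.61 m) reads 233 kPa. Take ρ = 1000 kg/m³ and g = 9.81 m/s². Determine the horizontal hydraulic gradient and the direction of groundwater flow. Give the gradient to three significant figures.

i ≈ 0.00411; groundwater flows toward the east

Pressure head at MW-4: ψ = P/(ρg) = 372×1000 / (1000 × 9.81) = 37.92 m.
Total head at MW-4: h = z + ψ = 206.56 + 37.92 = 244.48 m.
Pressure head at MW-7: ψ = P/(ρg) = 233×1000 / (1000 × 9.81) = 23.75 m.
Total head at MW-7: h = z + ψ = 229.61 + 23.75 = 253.36 m.
Head difference: h(MW-4) − h(MW-7) = 244.48 − 253.36 = -8.88 m.
Hydraulic gradient: i = |Δh| / L = 8.88 / 2162 = 0.00411.
Flow is from higher to lower head: from MW-7 toward MW-4, i.e. toward the east.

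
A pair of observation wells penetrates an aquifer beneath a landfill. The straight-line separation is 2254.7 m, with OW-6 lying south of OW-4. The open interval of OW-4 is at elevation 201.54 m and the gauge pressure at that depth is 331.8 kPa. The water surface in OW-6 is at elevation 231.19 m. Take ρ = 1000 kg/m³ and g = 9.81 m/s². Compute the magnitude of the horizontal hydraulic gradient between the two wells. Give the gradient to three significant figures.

Pressure head at OW-4: ψ = P/(ρg) = 331.8×1000 / (1000 × 9.81) = 33.82 m.
Total head at OW-4: h = z + ψ = 201.54 + 33.82 = 235.36 m.
Total head at OW-6: h = 231.19 m (water level in the piezometer is the total head).
Head difference: h(OW-4) − h(OW-6) = 235.36 − 231.19 = 4.17 m.
Hydraulic gradient: i = |Δh| / L = 4.17 / 2254.7 = 0.00185.

i ≈ 0.00185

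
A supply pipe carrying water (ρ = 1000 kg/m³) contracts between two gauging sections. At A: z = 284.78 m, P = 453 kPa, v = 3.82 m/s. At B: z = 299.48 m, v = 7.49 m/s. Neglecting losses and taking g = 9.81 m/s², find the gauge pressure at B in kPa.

P₂ ≈ 288 kPa

Pressure head at A: ψ₁ = P₁/(ρg) = 453×1000 / (1000 × 9.81) = 46.18 m.
Velocity heads: v₁²/2g = 3.82²/19.62 = 0.744 m; v₂²/2g = 7.49²/19.62 = 2.859 m.
Total head H = z₁ + ψ₁ + v₁²/2g = 284.78 + 46.18 + 0.744 = 331.70 m.
ψ₂ = H − z₂ − v₂²/2g = 331.70 − 299.48 − 2.859 = 29.36 m.
P₂ = ρgψ₂ = 1000 × 9.81 × 29.36 ≈ 288 kPa.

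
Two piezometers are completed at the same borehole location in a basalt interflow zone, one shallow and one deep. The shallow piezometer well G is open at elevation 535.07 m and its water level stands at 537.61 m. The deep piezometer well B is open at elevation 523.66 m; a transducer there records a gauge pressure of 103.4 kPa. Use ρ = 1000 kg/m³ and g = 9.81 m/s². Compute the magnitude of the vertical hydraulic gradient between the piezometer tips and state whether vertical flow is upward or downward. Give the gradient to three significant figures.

|i_v| ≈ 0.299; vertical flow is downward

Total head at well G: h = 537.61 m (water level in the standpipe).
Pressure head at well B: ψ = P/(ρg) = 103.4×1000 / (1000 × 9.81) = 10.54 m.
Total head at well B: h = z + ψ = 523.66 + 10.54 = 534.20 m.
Δh = h(well G) − h(well B) = 537.61 − 534.20 = 3.41 m.
Vertical separation Δz = 535.07 − 523.66 = 11.41 m.
|i_v| = |Δh| / Δz = 3.41 / 11.41 = 0.299.
Head is higher in the shallow piezometer, so vertical flow is downward (recharge condition).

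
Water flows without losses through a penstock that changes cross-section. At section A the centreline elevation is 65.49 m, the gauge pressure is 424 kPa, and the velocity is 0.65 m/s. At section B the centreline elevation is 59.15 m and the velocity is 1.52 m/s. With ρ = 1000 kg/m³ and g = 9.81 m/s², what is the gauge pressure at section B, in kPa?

P₂ ≈ 485 kPa

Pressure head at A: ψ₁ = P₁/(ρg) = 424×1000 / (1000 × 9.81) = 43.22 m.
Velocity heads: v₁²/2g = 0.65²/19.62 = 0.022 m; v₂²/2g = 1.52²/19.62 = 0.118 m.
Total head H = z₁ + ψ₁ + v₁²/2g = 65.49 + 43.22 + 0.022 = 108.73 m.
ψ₂ = H − z₂ − v₂²/2g = 108.73 − 59.15 − 0.118 = 49.46 m.
P₂ = ρgψ₂ = 1000 × 9.81 × 49.46 ≈ 485 kPa.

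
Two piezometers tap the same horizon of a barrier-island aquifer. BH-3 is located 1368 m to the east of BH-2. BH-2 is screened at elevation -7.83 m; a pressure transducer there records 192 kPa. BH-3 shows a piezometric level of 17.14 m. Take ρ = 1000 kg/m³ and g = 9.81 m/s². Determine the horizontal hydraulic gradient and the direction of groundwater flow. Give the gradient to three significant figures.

i ≈ 0.00395; groundwater flows toward the west

Pressure head at BH-2: ψ = P/(ρg) = 192×1000 / (1000 × 9.81) = 19.57 m.
Total head at BH-2: h = z + ψ = -7.83 + 19.57 = 11.74 m.
Total head at BH-3: h = 17.14 m (water level in the piezometer is the total head).
Head difference: h(BH-2) − h(BH-3) = 11.74 − 17.14 = -5.40 m.
Hydraulic gradient: i = |Δh| / L = 5.40 / 1368 = 0.00395.
Flow is from higher to lower head: from BH-3 toward BH-2, i.e. toward the west.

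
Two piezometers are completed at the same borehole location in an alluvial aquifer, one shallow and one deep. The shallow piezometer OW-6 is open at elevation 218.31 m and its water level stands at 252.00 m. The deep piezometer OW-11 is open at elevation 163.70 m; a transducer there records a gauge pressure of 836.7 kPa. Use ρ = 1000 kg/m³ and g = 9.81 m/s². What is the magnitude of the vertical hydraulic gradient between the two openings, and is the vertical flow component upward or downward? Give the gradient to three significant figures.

Total head at OW-6: h = 252.00 m (water level in the standpipe).
Pressure head at OW-11: ψ = P/(ρg) = 836.7×1000 / (1000 × 9.81) = 85.29 m.
Total head at OW-11: h = z + ψ = 163.70 + 85.29 = 248.99 m.
Δh = h(OW-6) − h(OW-11) = 252.00 − 248.99 = 3.01 m.
Vertical separation Δz = 218.31 − 163.70 = 54.61 m.
|i_v| = |Δh| / Δz = 3.01 / 54.61 = 0.0551.
Head is higher in the shallow piezometer, so vertical flow is downward (recharge condition).

|i_v| ≈ 0.0551; vertical flow is downward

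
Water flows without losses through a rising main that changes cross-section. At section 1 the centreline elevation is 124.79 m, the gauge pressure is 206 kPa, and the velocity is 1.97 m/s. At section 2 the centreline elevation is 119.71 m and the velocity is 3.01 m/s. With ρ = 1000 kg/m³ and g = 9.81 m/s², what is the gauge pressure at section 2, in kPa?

P₂ ≈ 253 kPa

Pressure head at 1: ψ₁ = P₁/(ρg) = 206×1000 / (1000 × 9.81) = 21.00 m.
Velocity heads: v₁²/2g = 1.97²/19.62 = 0.198 m; v₂²/2g = 3.01²/19.62 = 0.462 m.
Total head H = z₁ + ψ₁ + v₁²/2g = 124.79 + 21.00 + 0.198 = 145.99 m.
ψ₂ = H − z₂ − v₂²/2g = 145.99 − 119.71 − 0.462 = 25.82 m.
P₂ = ρgψ₂ = 1000 × 9.81 × 25.82 ≈ 253 kPa.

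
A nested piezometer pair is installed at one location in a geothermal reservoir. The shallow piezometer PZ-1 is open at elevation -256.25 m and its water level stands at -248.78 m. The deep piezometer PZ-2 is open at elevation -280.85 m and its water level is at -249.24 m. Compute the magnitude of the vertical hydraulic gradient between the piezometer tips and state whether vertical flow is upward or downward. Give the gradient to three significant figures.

|i_v| ≈ 0.0187; vertical flow is downward

Total head at PZ-1: h = -248.78 m (water level in the standpipe).
Total head at PZ-2: h = -249.24 m.
Δh = h(PZ-1) − h(PZ-2) = -248.78 − (-249.24) = 0.46 m.
Vertical separation Δz = -256.25 − (-280.85) = 24.60 m.
|i_v| = |Δh| / Δz = 0.46 / 24.60 = 0.0187.
Head is higher in the shallow piezometer, so vertical flow is downward (recharge condition).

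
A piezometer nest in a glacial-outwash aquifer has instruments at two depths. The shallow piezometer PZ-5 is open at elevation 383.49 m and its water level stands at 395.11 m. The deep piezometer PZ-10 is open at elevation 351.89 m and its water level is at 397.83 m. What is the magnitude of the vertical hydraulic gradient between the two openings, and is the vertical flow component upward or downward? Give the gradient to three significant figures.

Total head at PZ-5: h = 395.11 m (water level in the standpipe).
Total head at PZ-10: h = 397.83 m.
Δh = h(PZ-5) − h(PZ-10) = 395.11 − 397.83 = -2.72 m.
Vertical separation Δz = 383.49 − 351.89 = 31.60 m.
|i_v| = |Δh| / Δz = 2.72 / 31.60 = 0.0861.
Head is higher in the deep piezometer, so vertical flow is upward (discharge condition).

|i_v| ≈ 0.0861; vertical flow is upward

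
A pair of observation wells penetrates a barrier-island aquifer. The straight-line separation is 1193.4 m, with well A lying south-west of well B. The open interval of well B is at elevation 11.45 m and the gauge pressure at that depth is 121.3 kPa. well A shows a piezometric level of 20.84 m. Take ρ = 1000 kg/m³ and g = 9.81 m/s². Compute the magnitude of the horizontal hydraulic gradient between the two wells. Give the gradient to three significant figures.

i ≈ 0.00249

Pressure head at well B: ψ = P/(ρg) = 121.3×1000 / (1000 × 9.81) = 12.36 m.
Total head at well B: h = z + ψ = 11.45 + 12.36 = 23.81 m.
Total head at well A: h = 20.84 m (water level in the piezometer is the total head).
Head difference: h(well B) − h(well A) = 23.81 − 20.84 = 2.97 m.
Hydraulic gradient: i = |Δh| / L = 2.97 / 1193.4 = 0.00249.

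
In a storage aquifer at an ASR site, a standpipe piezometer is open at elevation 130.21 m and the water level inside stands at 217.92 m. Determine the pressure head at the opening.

ψ ≈ 87.71 m

Total head h = 217.92 m (the water-surface elevation in the piezometer).
Pressure head ψ = h − z = 217.92 − 130.21 = 87.71 m.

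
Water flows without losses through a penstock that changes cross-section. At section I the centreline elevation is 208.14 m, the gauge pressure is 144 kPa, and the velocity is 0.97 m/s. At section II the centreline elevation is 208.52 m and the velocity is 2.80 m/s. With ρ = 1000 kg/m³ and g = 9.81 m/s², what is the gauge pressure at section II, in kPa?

Pressure head at I: ψ₁ = P₁/(ρg) = 144×1000 / (1000 × 9.81) = 14.68 m.
Velocity heads: v₁²/2g = 0.97²/19.62 = 0.048 m; v₂²/2g = 2.80²/19.62 = 0.400 m.
Total head H = z₁ + ψ₁ + v₁²/2g = 208.14 + 14.68 + 0.048 = 222.87 m.
ψ₂ = H − z₂ − v₂²/2g = 222.87 − 208.52 − 0.400 = 13.95 m.
P₂ = ρgψ₂ = 1000 × 9.81 × 13.95 ≈ 137 kPa.

P₂ ≈ 137 kPa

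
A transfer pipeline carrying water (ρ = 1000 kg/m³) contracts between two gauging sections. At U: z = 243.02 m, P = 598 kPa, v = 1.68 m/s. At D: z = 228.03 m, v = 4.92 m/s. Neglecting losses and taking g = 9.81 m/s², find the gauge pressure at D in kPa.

Pressure head at U: ψ₁ = P₁/(ρg) = 598×1000 / (1000 × 9.81) = 60.96 m.
Velocity heads: v₁²/2g = 1.68²/19.62 = 0.144 m; v₂²/2g = 4.92²/19.62 = 1.234 m.
Total head H = z₁ + ψ₁ + v₁²/2g = 243.02 + 60.96 + 0.144 = 304.12 m.
ψ₂ = H − z₂ − v₂²/2g = 304.12 − 228.03 − 1.234 = 74.86 m.
P₂ = ρgψ₂ = 1000 × 9.81 × 74.86 ≈ 734 kPa.

P₂ ≈ 734 kPa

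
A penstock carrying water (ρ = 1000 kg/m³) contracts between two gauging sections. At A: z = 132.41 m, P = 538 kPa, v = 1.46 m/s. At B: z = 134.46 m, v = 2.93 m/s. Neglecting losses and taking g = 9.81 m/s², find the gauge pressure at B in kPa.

P₂ ≈ 515 kPa

Pressure head at A: ψ₁ = P₁/(ρg) = 538×1000 / (1000 × 9.81) = 54.84 m.
Velocity heads: v₁²/2g = 1.46²/19.62 = 0.109 m; v₂²/2g = 2.93²/19.62 = 0.438 m.
Total head H = z₁ + ψ₁ + v₁²/2g = 132.41 + 54.84 + 0.109 = 187.36 m.
ψ₂ = H − z₂ − v₂²/2g = 187.36 − 134.46 − 0.438 = 52.46 m.
P₂ = ρgψ₂ = 1000 × 9.81 × 52.46 ≈ 515 kPa.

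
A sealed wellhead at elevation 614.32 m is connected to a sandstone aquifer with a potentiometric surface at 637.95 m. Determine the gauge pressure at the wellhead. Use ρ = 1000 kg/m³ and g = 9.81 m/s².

Head above the cap: Δh = 637.95 − 614.32 = 23.63 m.
P = ρgΔh = 1000 × 9.81 × 23.63 = 231810 Pa ≈ 232 kPa.

P ≈ 232 kPa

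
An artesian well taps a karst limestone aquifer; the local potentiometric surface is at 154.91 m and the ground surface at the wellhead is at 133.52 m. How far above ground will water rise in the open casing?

≈ 21.39 m above ground

Water rises to the potentiometric surface, so the rise above ground = 154.91 − 133.52 = 21.39 m.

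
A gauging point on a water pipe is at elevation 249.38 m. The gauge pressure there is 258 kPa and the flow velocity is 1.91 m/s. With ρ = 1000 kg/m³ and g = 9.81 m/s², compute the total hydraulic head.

Pressure head ψ = P/(ρg) = 258×1000 / (1000 × 9.81) = 26.30 m.
Velocity head = v²/(2g) = 1.91² / (2 × 9.81) = 0.186 m.
h = z + ψ + v²/(2g) = 249.38 + 26.30 + 0.186 = 275.87 m.

h ≈ 275.87 m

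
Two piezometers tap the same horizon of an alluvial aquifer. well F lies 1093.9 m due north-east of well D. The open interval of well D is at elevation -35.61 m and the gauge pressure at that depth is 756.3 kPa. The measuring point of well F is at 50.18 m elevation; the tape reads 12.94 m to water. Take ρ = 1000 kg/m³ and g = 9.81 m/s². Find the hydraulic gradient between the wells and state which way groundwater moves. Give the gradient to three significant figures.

i ≈ 0.00388; groundwater flows toward the north-east

Pressure head at well D: ψ = P/(ρg) = 756.3×1000 / (1000 × 9.81) = 77.09 m.
Total head at well D: h = z + ψ = -35.61 + 77.09 = 41.48 m.
Total head at well F: h = 50.18 − 12.94 = 37.24 m.
Head difference: h(well D) − h(well F) = 41.48 − 37.24 = 4.24 m.
Hydraulic gradient: i = |Δh| / L = 4.24 / 1093.9 = 0.00388.
Flow is from higher to lower head: from well D toward well F, i.e. toward the north-east.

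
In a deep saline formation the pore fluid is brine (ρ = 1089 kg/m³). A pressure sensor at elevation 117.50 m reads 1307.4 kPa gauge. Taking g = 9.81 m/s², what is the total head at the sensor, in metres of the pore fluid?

ψ = P/(ρg) = 1307.4×1000 / (1089 × 9.81) = 122.38 m.
h = z + ψ = 117.50 + 122.38 = 239.88 m.

h ≈ 239.88 m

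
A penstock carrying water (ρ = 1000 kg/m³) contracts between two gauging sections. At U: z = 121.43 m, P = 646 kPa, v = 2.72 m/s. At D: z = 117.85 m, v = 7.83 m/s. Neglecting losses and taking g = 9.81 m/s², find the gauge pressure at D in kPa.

P₂ ≈ 654 kPa

Pressure head at U: ψ₁ = P₁/(ρg) = 646×1000 / (1000 × 9.81) = 65.85 m.
Velocity heads: v₁²/2g = 2.72²/19.62 = 0.377 m; v₂²/2g = 7.83²/19.62 = 3.125 m.
Total head H = z₁ + ψ₁ + v₁²/2g = 121.43 + 65.85 + 0.377 = 187.66 m.
ψ₂ = H − z₂ − v₂²/2g = 187.66 − 117.85 − 3.125 = 66.69 m.
P₂ = ρgψ₂ = 1000 × 9.81 × 66.69 ≈ 654 kPa.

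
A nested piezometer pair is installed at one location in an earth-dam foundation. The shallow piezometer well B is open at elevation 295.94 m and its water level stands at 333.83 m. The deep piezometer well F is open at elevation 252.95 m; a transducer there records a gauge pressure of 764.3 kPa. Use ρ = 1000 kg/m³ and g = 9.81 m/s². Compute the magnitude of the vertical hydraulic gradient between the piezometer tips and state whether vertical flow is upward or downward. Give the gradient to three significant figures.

Total head at well B: h = 333.83 m (water level in the standpipe).
Pressure head at well F: ψ = P/(ρg) = 764.3×1000 / (1000 × 9.81) = 77.91 m.
Total head at well F: h = z + ψ = 252.95 + 77.91 = 330.86 m.
Δh = h(well B) − h(well F) = 333.83 − 330.86 = 2.97 m.
Vertical separation Δz = 295.94 − 252.95 = 42.99 m.
|i_v| = |Δh| / Δz = 2.97 / 42.99 = 0.0691.
Head is higher in the shallow piezometer, so vertical flow is downward (recharge condition).

|i_v| ≈ 0.0691; vertical flow is downward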